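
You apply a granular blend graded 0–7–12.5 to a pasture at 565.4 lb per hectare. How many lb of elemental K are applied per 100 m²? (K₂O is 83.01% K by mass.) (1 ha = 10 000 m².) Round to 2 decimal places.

K₂O per hectare = 565.4 × 12.5% = 70.675 lb.
Elemental K = 70.675 × 0.8301 = 58.6673 lb per hectare.
Convert to per 100 m²: 58.6673 × 0.01 = 0.586673 lb.

0.59 lb K per hundred sq m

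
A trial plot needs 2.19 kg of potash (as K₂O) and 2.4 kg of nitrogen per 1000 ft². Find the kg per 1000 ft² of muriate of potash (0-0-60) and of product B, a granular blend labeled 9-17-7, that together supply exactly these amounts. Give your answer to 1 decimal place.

0.5 kg muriate of potash, 26.7 kg product B

Per-1000 ft² balance (a = muriate of potash, b = product B):
K₂O: 0.6·a + 0.07·b = 2.19
N: 0·a + 0.09·b = 2.4
Solving simultaneously: a = 0.538889, b = 26.6667.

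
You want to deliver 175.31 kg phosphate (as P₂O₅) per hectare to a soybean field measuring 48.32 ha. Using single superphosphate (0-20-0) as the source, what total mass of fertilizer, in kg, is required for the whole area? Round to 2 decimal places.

42354.90 kg

Product per hectare = 175.31 / 20% = 876.55 kg.
Total product = 876.55 × 48.32 = 42354.896 kg.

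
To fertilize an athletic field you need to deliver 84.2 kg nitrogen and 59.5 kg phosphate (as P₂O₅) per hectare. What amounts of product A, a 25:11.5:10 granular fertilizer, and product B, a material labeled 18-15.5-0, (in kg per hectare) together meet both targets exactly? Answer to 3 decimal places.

129.695 kg product A, 287.645 kg product B

With a, b = kg per hectare of product A and product B:
N: 0.25·a + 0.18·b = 84.2
P₂O₅: 0.115·a + 0.155·b = 59.5
Eliminate a: (row1) − 0.25/0.115·(row2) → -0.156957·b = -45.1478, so b = 287.6454.
Back-substitute: a = (84.2 − 0.18·287.6454) / 0.25 = 129.6953.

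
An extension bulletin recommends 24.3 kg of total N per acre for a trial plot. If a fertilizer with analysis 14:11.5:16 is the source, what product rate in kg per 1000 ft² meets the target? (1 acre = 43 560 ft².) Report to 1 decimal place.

4.0 kg of product per thousand sq ft

Product per acre = 24.3 / 14% = 173.571 kg.
Convert to per 1000 ft²: 173.571 × 0.0229568 = 3.98465 kg.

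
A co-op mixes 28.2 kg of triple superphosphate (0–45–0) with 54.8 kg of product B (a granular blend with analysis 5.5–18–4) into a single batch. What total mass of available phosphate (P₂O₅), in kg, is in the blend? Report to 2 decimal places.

22.55 kg P₂O₅

P₂O₅ mass = 45%×28.2 + 18%×54.8 = 22.554 kg.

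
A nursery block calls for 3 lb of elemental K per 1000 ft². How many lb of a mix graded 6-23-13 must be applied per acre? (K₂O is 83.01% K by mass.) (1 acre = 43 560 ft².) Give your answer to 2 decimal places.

As K₂O: 3 / 0.8301 = 3.61402 lb per 1000 ft².
Product per 1000 ft² = 3.61402 / 13% = 27.8002 lb.
Convert to per acre: 27.8002 × 43.56 = 1210.976 lb.

1210.98 lb of product per acre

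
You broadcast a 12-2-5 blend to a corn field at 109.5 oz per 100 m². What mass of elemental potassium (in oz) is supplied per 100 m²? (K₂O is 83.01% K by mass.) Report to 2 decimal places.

4.54 oz K per hundred sq m

K₂O per 100 m² = 109.5 × 5% = 5.475 oz.
Elemental K = 5.475 × 0.8301 = 4.5448 oz per 100 m².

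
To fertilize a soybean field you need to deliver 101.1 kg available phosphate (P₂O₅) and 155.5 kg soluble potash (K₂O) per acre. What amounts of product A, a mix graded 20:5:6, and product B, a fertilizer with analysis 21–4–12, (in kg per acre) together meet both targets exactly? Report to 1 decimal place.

With a, b = kg per acre of product A and product B:
P₂O₅: 0.05·a + 0.04·b = 101.1
K₂O: 0.06·a + 0.12·b = 155.5
Eliminate a: (row1) − 0.05/0.06·(row2) → -0.06·b = -28.4833, so b = 474.722.
Back-substitute: a = (101.1 − 0.04·474.722) / 0.05 = 1642.22.

1642.2 kg product A, 474.7 kg product B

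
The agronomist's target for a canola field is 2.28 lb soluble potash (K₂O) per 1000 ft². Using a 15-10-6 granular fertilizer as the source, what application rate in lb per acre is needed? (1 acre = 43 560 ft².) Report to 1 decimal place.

1655.3 lb of product per acre

Product per 1000 ft² = 2.28 / 6% = 38 lb.
Convert to per acre: 38 × 43.56 = 1655.28 lb.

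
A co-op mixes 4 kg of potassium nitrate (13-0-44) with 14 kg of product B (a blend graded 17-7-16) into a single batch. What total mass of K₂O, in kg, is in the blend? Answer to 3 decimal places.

4.000 kg K₂O

K₂O mass = 44%×4 + 16%×14 = 4 kg.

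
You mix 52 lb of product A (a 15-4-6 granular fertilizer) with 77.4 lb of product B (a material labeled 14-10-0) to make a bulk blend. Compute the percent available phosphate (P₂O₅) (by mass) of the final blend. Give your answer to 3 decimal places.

7.589% P₂O₅

Total mass = 52 + 77.4 = 129.4 lb.
P₂O₅ mass = 4%×52 + 10%×77.4 = 9.82 lb.
% P₂O₅ = 9.82 / 129.4 = 7.58887%.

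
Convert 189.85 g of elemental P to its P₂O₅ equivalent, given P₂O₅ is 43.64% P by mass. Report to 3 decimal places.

435.037 g P₂O₅

P₂O₅ = 189.85 / 0.4364 = 435.0367 g.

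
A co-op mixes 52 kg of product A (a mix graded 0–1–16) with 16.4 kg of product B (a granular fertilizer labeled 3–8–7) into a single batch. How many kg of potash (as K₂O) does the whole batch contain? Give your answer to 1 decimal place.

K₂O mass = 16%×52 + 7%×16.4 = 9.468 kg.

9.5 kg K₂O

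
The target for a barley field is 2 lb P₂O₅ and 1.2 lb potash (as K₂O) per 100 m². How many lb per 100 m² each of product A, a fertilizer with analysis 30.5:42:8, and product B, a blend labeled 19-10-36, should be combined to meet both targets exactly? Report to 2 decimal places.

With a, b = lb per 100 m² of product A and product B:
P₂O₅: 0.42·a + 0.1·b = 2
K₂O: 0.08·a + 0.36·b = 1.2
Eliminate b: (row1) − 0.1/0.36·(row2) → 0.397778·a = 1.66667, so a = 4.18994.
Then b = (1.2 − 0.08·4.18994) / 0.36 = 2.40223.

4.19 lb product A, 2.40 lb product B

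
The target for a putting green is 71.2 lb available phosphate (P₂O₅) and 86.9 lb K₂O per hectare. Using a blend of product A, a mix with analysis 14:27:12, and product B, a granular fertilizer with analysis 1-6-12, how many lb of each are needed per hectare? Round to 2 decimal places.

Per-hectare balance (a = product A, b = product B):
P₂O₅: 0.27·a + 0.06·b = 71.2
K₂O: 0.12·a + 0.12·b = 86.9
Eliminate a: (row1) − 0.27/0.12·(row2) → -0.21·b = -124.325, so b = 592.024.
Back-substitute: a = (71.2 − 0.06·592.024) / 0.27 = 132.143.

132.14 lb product A, 592.02 lb product B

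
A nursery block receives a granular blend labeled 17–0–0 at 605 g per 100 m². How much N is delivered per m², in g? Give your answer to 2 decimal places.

1.03 g N per sq m

nitrogen per 100 m² = 605 × 17% = 102.85 g.
Convert to per m²: 102.85 × 0.01 = 1.0285 g.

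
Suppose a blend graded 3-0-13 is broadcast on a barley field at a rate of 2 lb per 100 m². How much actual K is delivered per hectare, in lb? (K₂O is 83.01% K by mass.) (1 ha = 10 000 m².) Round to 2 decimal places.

21.58 lb K per hectare

K₂O per 100 m² = 2 × 13% = 0.26 lb.
Elemental K = 0.26 × 0.8301 = 0.215826 lb per 100 m².
Convert to per hectare: 0.215826 × 100 = 21.5826 lb.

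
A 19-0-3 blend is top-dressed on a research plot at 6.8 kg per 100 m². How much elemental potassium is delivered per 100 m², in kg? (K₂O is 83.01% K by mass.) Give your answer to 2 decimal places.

K₂O per 100 m² = 6.8 × 3% = 0.204 kg.
Elemental K = 0.204 × 0.8301 = 0.16934 kg per 100 m².

0.17 kg K per hundred sq m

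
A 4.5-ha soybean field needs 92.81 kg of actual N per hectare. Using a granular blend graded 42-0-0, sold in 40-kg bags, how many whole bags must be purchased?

25 bags

Product per hectare = 92.81 / 42% = 220.976 kg.
Total product = 220.976 × 4.5 = 994.393 kg.
Bags = ⌈994.393 / 40⌉ = 25.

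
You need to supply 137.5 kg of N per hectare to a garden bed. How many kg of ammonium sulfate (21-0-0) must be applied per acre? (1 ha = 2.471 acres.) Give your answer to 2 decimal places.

Product per hectare = 137.5 / 21% = 654.762 kg.
Convert to per acre: 654.762 × 0.404694 = 264.979 kg.

264.98 kg of product per acre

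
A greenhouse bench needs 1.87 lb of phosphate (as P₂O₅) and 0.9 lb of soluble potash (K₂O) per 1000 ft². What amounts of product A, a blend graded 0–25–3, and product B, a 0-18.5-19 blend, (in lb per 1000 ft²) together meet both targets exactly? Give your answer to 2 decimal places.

4.50 lb product A, 4.03 lb product B

With a, b = lb per 1000 ft² of product A and product B:
P₂O₅: 0.25·a + 0.185·b = 1.87
K₂O: 0.03·a + 0.19·b = 0.9
Eliminate a: (row1) − 0.25/0.03·(row2) → -1.39833·b = -5.63, so b = 4.02622.
Back-substitute: a = (1.87 − 0.185·4.02622) / 0.25 = 4.5006.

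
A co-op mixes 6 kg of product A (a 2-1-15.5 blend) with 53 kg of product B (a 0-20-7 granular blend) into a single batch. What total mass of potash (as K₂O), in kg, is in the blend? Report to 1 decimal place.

4.6 kg K₂O

K₂O mass = 15.5%×6 + 7%×53 = 4.64 kg.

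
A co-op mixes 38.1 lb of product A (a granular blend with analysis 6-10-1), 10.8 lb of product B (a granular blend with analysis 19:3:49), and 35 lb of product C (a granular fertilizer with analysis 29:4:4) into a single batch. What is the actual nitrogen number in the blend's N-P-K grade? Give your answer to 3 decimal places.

Total mass = 38.1 + 10.8 + 35 = 83.9 lb.
N mass = 6%×38.1 + 19%×10.8 + 29%×35 = 14.488 lb.
% N = 14.488 / 83.9 = 17.2682%.

17.268% N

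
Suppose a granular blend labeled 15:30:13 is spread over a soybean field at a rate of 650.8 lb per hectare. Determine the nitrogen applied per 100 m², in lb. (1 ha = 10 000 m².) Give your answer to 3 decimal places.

nitrogen per hectare = 650.8 × 15% = 97.62 lb.
Convert to per 100 m²: 97.62 × 0.01 = 0.9762 lb.

0.976 lb N per hundred sq m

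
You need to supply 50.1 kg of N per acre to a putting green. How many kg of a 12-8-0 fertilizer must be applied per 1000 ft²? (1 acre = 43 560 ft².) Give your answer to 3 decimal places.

9.584 kg of product per thousand sq ft

Product per acre = 50.1 / 12% = 417.5 kg.
Convert to per 1000 ft²: 417.5 × 0.0229568 = 9.58448 kg.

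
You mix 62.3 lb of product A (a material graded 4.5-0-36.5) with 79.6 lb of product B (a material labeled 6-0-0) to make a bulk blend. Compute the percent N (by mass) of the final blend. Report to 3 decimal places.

5.341% N

Total mass = 62.3 + 79.6 = 141.9 lb.
N mass = 4.5%×62.3 + 6%×79.6 = 7.5795 lb.
% N = 7.5795 / 141.9 = 5.34144%.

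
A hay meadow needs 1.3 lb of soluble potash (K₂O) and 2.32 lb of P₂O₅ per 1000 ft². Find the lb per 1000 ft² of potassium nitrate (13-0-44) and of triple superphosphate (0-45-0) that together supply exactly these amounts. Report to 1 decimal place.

3.0 lb potassium nitrate, 5.2 lb triple superphosphate

Per-1000 ft² balance (a = potassium nitrate, b = triple superphosphate):
K₂O: 0.44·a + 0·b = 1.3
P₂O₅: 0·a + 0.45·b = 2.32
Solving simultaneously: a = 2.95455, b = 5.15556.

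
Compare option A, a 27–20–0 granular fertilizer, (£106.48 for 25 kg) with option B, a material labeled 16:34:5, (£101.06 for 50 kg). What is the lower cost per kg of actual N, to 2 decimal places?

option A: N per bag = 25 × 27% = 6.75 kg; cost = 106.48 / 6.75 = £15.7748/kg N.
option B: N per bag = 50 × 16% = 8 kg; cost = 101.06 / 8 = £12.6325/kg N.
option B is cheaper.

£12.63 per kg N (option B)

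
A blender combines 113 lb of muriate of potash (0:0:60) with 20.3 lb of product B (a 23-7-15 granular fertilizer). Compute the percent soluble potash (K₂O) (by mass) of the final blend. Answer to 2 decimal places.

53.15% K₂O

Total mass = 113 + 20.3 = 133.3 lb.
K₂O mass = 60%×113 + 15%×20.3 = 70.845 lb.
% K₂O = 70.845 / 133.3 = 53.147%.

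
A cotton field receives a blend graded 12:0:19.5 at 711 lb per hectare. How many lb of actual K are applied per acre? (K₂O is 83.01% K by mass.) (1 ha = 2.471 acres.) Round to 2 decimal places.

K₂O per hectare = 711 × 19.5% = 138.645 lb.
Elemental K = 138.645 × 0.8301 = 115.089 lb per hectare.
Convert to per acre: 115.089 × 0.404694 = 46.576 lb.

46.58 lb K per acre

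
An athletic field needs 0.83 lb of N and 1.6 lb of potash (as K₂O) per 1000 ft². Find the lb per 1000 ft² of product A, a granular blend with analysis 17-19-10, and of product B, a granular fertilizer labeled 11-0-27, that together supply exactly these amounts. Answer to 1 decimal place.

1.4 lb product A, 5.4 lb product B

Per-1000 ft² balance (a = product A, b = product B):
N: 0.17·a + 0.11·b = 0.83
K₂O: 0.1·a + 0.27·b = 1.6
From row1: a = (0.83 − 0.11·b) / 0.17.
Into row2: 0.1·(0.83 − 0.11·b)/0.17 + 0.27·b = 1.6 → b = 5.41547, a = 1.37822.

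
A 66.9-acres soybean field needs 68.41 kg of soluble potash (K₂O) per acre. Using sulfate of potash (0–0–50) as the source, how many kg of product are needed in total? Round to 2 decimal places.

Product per acre = 68.41 / 50% = 136.82 kg.
Total product = 136.82 × 66.9 = 9153.258 kg.

9153.26 kg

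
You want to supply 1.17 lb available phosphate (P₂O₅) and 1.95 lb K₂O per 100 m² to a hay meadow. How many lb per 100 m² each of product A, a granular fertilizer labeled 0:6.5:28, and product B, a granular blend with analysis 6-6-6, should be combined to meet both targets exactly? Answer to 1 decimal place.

Let a = lb of product A, b = lb of product B (per 100 m²).
P₂O₅: 0.065·a + 0.06·b = 1.17
K₂O: 0.28·a + 0.06·b = 1.95
From row1: a = (1.17 − 0.06·b) / 0.065.
Into row2: 0.28·(1.17 − 0.06·b)/0.065 + 0.06·b = 1.95 → b = 15.5698, a = 3.62791.

3.6 lb product A, 15.6 lb product B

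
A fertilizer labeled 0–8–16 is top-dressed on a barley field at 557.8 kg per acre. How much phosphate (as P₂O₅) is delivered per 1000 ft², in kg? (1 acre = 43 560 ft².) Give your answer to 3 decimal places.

P₂O₅ per acre = 557.8 × 8% = 44.624 kg.
Convert to per 1000 ft²: 44.624 × 0.0229568 = 1.02443 kg.

1.024 kg P₂O₅ per thousand sq ft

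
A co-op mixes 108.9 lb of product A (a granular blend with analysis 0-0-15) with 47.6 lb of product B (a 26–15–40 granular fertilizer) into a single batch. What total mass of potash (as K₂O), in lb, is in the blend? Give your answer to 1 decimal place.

K₂O mass = 15%×108.9 + 40%×47.6 = 35.375 lb.

35.4 lb K₂O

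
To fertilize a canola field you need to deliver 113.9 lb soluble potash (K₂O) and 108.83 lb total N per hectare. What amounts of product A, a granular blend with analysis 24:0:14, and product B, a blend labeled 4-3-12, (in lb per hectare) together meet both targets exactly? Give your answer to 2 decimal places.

366.53 lb product A, 521.54 lb product B

Per-hectare balance (a = product A, b = product B):
K₂O: 0.14·a + 0.12·b = 113.9
N: 0.24·a + 0.04·b = 108.83
From row1: a = (113.9 − 0.12·b) / 0.14.
Into row2: 0.24·(113.9 − 0.12·b)/0.14 + 0.04·b = 108.83 → b = 521.543, a = 366.534.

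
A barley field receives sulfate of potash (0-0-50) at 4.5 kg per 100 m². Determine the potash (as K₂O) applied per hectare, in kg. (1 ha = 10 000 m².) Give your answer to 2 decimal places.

K₂O per 100 m² = 4.5 × 50% = 2.25 kg.
Convert to per hectare: 2.25 × 100 = 225 kg.

225.00 kg K₂O per hectare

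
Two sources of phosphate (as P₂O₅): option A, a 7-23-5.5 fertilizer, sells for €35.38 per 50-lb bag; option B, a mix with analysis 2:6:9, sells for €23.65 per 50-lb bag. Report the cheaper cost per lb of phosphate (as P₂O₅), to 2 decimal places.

€3.08 per lb P₂O₅ (option A)

option A: P₂O₅ per bag = 50 × 23% = 11.5 lb; cost = 35.38 / 11.5 = €3.0765/lb P₂O₅.
option B: P₂O₅ per bag = 50 × 6% = 3 lb; cost = 23.65 / 3 = €7.8833/lb P₂O₅.
option A is cheaper.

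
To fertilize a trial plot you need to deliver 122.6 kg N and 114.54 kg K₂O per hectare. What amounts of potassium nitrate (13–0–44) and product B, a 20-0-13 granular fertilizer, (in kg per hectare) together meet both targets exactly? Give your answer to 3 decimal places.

98.031 kg potassium nitrate, 549.280 kg product B

With a, b = kg per hectare of potassium nitrate and product B:
N: 0.13·a + 0.2·b = 122.6
K₂O: 0.44·a + 0.13·b = 114.54
Solving simultaneously: a = 98.0309, b = 549.2799.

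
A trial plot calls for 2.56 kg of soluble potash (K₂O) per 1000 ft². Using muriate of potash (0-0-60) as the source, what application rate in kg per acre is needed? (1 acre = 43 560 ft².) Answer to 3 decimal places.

Product per 1000 ft² = 2.56 / 60% = 4.26667 kg.
Convert to per acre: 4.26667 × 43.56 = 185.856 kg.

185.856 kg of product per acre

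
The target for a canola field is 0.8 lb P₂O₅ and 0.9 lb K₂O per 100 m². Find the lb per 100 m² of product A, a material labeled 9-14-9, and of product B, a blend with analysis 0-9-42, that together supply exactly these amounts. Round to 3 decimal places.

5.030 lb product A, 1.065 lb product B

Let a = lb of product A, b = lb of product B (per 100 m²).
P₂O₅: 0.14·a + 0.09·b = 0.8
K₂O: 0.09·a + 0.42·b = 0.9
Eliminate b: (row1) − 0.09/0.42·(row2) → 0.120714·a = 0.607143, so a = 5.02959.
Then b = (0.9 − 0.09·5.02959) / 0.42 = 1.06509.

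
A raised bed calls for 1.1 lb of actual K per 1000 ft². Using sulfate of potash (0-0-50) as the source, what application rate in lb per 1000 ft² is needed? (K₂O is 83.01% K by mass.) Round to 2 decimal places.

2.65 lb of product per thousand sq ft

As K₂O: 1.1 / 0.8301 = 1.32514 lb per 1000 ft².
Product per 1000 ft² = 1.32514 / 50% = 2.65028 lb.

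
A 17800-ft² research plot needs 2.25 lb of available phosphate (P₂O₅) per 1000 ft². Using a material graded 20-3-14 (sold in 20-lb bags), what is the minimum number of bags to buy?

Product per 1000 ft² = 2.25 / 3% = 75 lb.
Total product = 75 × 17800 / 1000 = 1335 lb.
Bags = ⌈1335 / 20⌉ = 67.

67 bags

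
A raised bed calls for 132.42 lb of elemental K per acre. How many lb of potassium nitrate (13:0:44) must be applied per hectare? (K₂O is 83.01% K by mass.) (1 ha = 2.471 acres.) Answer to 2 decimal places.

As K₂O: 132.42 / 0.8301 = 159.523 lb per acre.
Product per acre = 159.523 / 44% = 362.552 lb.
Convert to per hectare: 362.552 × 2.471 = 895.866 lb.

895.87 lb of product per hectare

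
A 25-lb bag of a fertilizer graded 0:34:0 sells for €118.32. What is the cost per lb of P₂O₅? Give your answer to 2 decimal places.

€13.92 per lb P₂O₅

P₂O₅ in bag = 25 × 34% = 8.5 lb.
Cost per lb P₂O₅ = €118.32 / 8.5 = €13.9200.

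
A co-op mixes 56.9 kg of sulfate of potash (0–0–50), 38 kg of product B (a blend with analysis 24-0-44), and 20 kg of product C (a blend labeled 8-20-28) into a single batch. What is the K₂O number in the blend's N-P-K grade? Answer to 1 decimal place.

44.2% K₂O

Total mass = 56.9 + 38 + 20 = 114.9 kg.
K₂O mass = 50%×56.9 + 44%×38 + 28%×20 = 50.77 kg.
% K₂O = 50.77 / 114.9 = 44.1862%.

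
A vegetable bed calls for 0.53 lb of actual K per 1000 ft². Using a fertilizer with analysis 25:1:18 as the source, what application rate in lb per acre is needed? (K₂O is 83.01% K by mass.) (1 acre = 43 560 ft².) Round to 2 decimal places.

154.51 lb of product per acre

As K₂O: 0.53 / 0.8301 = 0.638477 lb per 1000 ft².
Product per 1000 ft² = 0.638477 / 18% = 3.5471 lb.
Convert to per acre: 3.5471 × 43.56 = 154.512 lb.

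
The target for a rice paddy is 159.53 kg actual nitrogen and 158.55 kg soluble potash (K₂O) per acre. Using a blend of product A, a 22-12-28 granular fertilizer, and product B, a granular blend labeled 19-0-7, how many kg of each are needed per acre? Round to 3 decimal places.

Per-acre balance (a = product A, b = product B):
N: 0.22·a + 0.19·b = 159.53
K₂O: 0.28·a + 0.07·b = 158.55
Solving simultaneously: a = 501.5185, b = 258.9259.

501.519 kg product A, 258.926 kg product B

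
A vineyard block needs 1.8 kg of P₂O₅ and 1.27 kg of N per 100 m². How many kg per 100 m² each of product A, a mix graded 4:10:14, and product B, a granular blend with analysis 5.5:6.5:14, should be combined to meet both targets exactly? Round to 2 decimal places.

5.67 kg product A, 18.97 kg product B

Let a = kg of product A, b = kg of product B (per 100 m²).
P₂O₅: 0.1·a + 0.065·b = 1.8
N: 0.04·a + 0.055·b = 1.27
Eliminate a: (row1) − 0.1/0.04·(row2) → -0.0725·b = -1.375, so b = 18.9655.
Back-substitute: a = (1.8 − 0.065·18.9655) / 0.1 = 5.67241.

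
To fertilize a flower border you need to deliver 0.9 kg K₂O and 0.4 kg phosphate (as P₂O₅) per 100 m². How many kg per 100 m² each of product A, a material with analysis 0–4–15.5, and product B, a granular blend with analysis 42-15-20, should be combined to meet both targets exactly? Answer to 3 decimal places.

3.607 kg product A, 1.705 kg product B

Let a = kg of product A, b = kg of product B (per 100 m²).
K₂O: 0.155·a + 0.2·b = 0.9
P₂O₅: 0.04·a + 0.15·b = 0.4
Eliminate a: (row1) − 0.155/0.04·(row2) → -0.38125·b = -0.65, so b = 1.70492.
Back-substitute: a = (0.9 − 0.2·1.70492) / 0.155 = 3.60656.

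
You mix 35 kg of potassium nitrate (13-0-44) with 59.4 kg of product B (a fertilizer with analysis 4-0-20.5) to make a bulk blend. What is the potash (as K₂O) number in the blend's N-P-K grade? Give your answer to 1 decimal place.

Total mass = 35 + 59.4 = 94.4 kg.
K₂O mass = 44%×35 + 20.5%×59.4 = 27.577 kg.
% K₂O = 27.577 / 94.4 = 29.2129%.

29.2% K₂O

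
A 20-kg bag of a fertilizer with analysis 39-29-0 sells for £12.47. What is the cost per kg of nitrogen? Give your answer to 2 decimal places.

N in bag = 20 × 39% = 7.8 kg.
Cost per kg N = £12.47 / 7.8 = £1.5987.

£1.60 per kg N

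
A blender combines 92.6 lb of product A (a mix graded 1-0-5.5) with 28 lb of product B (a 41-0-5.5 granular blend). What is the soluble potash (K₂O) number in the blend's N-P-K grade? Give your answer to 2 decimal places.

Total mass = 92.6 + 28 = 120.6 lb.
K₂O mass = 5.5%×92.6 + 5.5%×28 = 6.633 lb.
% K₂O = 6.633 / 120.6 = 5.5%.

5.50% K₂O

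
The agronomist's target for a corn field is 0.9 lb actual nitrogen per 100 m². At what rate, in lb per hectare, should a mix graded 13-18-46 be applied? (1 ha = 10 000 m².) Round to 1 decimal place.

Product per 100 m² = 0.9 / 13% = 6.92308 lb.
Convert to per hectare: 6.92308 × 100 = 692.308 lb.

692.3 lb of product per hectare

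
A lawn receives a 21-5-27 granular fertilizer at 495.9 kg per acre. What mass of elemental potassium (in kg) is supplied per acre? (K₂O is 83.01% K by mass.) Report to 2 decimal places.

K₂O per acre = 495.9 × 27% = 133.893 kg.
Elemental K = 133.893 × 0.8301 = 111.1446 kg per acre.

111.14 kg K per acre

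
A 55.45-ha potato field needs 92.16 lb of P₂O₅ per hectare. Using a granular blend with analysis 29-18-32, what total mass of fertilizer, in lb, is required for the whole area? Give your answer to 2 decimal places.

Product per hectare = 92.16 / 18% = 512 lb.
Total product = 512 × 55.45 = 28390.4 lb.

28390.40 lb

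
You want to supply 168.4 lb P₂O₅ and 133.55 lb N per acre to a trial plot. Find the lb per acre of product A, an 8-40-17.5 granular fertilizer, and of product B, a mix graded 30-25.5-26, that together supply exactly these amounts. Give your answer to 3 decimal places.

165.309 lb product A, 401.084 lb product B

Per-acre balance (a = product A, b = product B):
P₂O₅: 0.4·a + 0.255·b = 168.4
N: 0.08·a + 0.3·b = 133.55
From row1: a = (168.4 − 0.255·b) / 0.4.
Into row2: 0.08·(168.4 − 0.255·b)/0.4 + 0.3·b = 133.55 → b = 401.0843, a = 165.3087.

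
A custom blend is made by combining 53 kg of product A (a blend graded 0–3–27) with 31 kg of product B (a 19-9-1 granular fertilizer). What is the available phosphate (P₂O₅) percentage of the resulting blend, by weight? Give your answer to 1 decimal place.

5.2% P₂O₅

Total mass = 53 + 31 = 84 kg.
P₂O₅ mass = 3%×53 + 9%×31 = 4.38 kg.
% P₂O₅ = 4.38 / 84 = 5.21429%.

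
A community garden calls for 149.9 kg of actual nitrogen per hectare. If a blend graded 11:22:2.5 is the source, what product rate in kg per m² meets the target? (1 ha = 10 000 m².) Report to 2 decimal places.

0.14 kg of product per sq m

Product per hectare = 149.9 / 11% = 1362.73 kg.
Convert to per m²: 1362.73 × 0.0001 = 0.136273 kg.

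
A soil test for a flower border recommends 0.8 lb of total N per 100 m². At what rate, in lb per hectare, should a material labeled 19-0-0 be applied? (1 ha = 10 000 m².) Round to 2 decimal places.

421.05 lb of product per hectare

Product per 100 m² = 0.8 / 19% = 4.21053 lb.
Convert to per hectare: 4.21053 × 100 = 421.053 lb.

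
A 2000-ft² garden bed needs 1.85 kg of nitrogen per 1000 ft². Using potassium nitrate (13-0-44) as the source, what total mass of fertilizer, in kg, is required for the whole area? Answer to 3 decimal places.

28.462 kg

Product per 1000 ft² = 1.85 / 13% = 14.2308 kg.
Total product = 14.2308 × 2000 / 1000 = 28.4615 kg.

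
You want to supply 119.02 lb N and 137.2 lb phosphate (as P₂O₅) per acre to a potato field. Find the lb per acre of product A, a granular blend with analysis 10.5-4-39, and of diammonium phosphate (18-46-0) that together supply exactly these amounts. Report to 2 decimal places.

731.22 lb product A, 234.68 lb diammonium phosphate

Per-acre balance (a = product A, b = diammonium phosphate):
N: 0.105·a + 0.18·b = 119.02
P₂O₅: 0.04·a + 0.46·b = 137.2
From row1: a = (119.02 − 0.18·b) / 0.105.
Into row2: 0.04·(119.02 − 0.18·b)/0.105 + 0.46·b = 137.2 → b = 234.676, a = 731.221.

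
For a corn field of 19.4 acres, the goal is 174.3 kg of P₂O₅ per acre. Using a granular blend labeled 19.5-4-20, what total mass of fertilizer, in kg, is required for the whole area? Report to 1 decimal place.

Product per acre = 174.3 / 4% = 4357.5 kg.
Total product = 4357.5 × 19.4 = 84535.5 kg.

84535.5 kg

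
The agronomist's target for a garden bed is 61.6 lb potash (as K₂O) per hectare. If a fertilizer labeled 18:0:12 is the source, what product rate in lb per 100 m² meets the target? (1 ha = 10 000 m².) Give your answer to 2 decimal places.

5.13 lb of product per hundred sq m

Product per hectare = 61.6 / 12% = 513.333 lb.
Convert to per 100 m²: 513.333 × 0.01 = 5.13333 lb.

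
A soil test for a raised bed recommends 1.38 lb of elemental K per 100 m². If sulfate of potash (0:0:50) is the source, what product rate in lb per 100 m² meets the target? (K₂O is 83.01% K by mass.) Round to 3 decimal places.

As K₂O: 1.38 / 0.8301 = 1.66245 lb per 100 m².
Product per 100 m² = 1.66245 / 50% = 3.3249 lb.

3.325 lb of product per hundred sq m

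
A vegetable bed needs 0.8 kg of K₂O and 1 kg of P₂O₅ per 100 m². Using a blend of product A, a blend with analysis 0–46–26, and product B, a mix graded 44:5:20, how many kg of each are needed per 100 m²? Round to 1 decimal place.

Let a = kg of product A, b = kg of product B (per 100 m²).
K₂O: 0.26·a + 0.2·b = 0.8
P₂O₅: 0.46·a + 0.05·b = 1
Eliminate a: (row1) − 0.26/0.46·(row2) → 0.171739·b = 0.234783, so b = 1.36709.
Back-substitute: a = (0.8 − 0.2·1.36709) / 0.26 = 2.02532.

2.0 kg product A, 1.4 kg product B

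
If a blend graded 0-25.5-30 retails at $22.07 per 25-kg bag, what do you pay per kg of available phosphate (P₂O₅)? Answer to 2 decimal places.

P₂O₅ in bag = 25 × 25.5% = 6.375 kg.
Cost per kg P₂O₅ = $22.07 / 6.375 = $3.4620.

$3.46 per kg P₂O₅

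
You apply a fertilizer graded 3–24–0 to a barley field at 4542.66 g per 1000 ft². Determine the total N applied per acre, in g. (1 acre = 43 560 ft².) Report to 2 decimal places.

nitrogen per 1000 ft² = 4542.66 × 3% = 136.28 g.
Convert to per acre: 136.28 × 43.56 = 5936.348 g.

5936.35 g N per acre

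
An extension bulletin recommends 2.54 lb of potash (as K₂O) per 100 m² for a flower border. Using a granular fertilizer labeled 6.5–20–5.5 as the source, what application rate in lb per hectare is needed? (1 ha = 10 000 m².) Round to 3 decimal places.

4618.182 lb of product per hectare

Product per 100 m² = 2.54 / 5.5% = 46.1818 lb.
Convert to per hectare: 46.1818 × 100 = 4618.1818 lb.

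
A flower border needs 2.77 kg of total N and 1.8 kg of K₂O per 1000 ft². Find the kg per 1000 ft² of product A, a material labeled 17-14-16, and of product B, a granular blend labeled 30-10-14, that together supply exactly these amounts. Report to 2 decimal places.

6.29 kg product A, 5.67 kg product B

With a, b = kg per 1000 ft² of product A and product B:
N: 0.17·a + 0.3·b = 2.77
K₂O: 0.16·a + 0.14·b = 1.8
Solving simultaneously: a = 6.28926, b = 5.66942.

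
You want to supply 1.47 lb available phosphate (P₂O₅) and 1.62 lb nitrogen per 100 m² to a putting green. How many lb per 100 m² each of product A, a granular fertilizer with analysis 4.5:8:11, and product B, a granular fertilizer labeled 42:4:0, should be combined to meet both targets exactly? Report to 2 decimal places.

17.38 lb product A, 2.00 lb product B

With a, b = lb per 100 m² of product A and product B:
P₂O₅: 0.08·a + 0.04·b = 1.47
N: 0.045·a + 0.42·b = 1.62
Eliminate b: (row1) − 0.04/0.42·(row2) → 0.0757143·a = 1.31571, so a = 17.3774.
Then b = (1.62 − 0.045·17.3774) / 0.42 = 1.99528.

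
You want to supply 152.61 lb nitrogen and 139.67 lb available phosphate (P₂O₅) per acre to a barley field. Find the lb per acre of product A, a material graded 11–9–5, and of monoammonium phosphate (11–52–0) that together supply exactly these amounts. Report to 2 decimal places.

Per-acre balance (a = product A, b = monoammonium phosphate):
N: 0.11·a + 0.11·b = 152.61
P₂O₅: 0.09·a + 0.52·b = 139.67
Solving simultaneously: a = 1352.928, b = 34.4355.

1352.93 lb product A, 34.44 lb monoammonium phosphate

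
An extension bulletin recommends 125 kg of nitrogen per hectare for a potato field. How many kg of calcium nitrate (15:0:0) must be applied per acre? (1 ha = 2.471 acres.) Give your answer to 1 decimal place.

Product per hectare = 125 / 15% = 833.333 kg.
Convert to per acre: 833.333 × 0.404694 = 337.245 kg.

337.2 kg of product per acre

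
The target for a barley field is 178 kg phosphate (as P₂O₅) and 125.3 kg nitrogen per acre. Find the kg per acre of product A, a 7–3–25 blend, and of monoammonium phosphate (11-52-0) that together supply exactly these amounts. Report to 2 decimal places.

With a, b = kg per acre of product A and monoammonium phosphate:
P₂O₅: 0.03·a + 0.52·b = 178
N: 0.07·a + 0.11·b = 125.3
Solving simultaneously: a = 1376.918, b = 262.8701.

1376.92 kg product A, 262.87 kg monoammonium phosphate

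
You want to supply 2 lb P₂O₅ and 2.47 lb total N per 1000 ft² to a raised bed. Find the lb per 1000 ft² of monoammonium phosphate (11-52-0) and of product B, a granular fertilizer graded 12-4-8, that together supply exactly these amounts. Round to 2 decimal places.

With a, b = lb per 1000 ft² of monoammonium phosphate and product B:
P₂O₅: 0.52·a + 0.04·b = 2
N: 0.11·a + 0.12·b = 2.47
Eliminate a: (row1) − 0.52/0.11·(row2) → -0.527273·b = -9.67636, so b = 18.3517.
Back-substitute: a = (2 − 0.04·18.3517) / 0.52 = 2.43448.

2.43 lb monoammonium phosphate, 18.35 lb product B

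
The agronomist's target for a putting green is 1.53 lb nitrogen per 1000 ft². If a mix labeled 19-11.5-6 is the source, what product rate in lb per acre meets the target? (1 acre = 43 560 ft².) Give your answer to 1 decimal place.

350.8 lb of product per acre

Product per 1000 ft² = 1.53 / 19% = 8.05263 lb.
Convert to per acre: 8.05263 × 43.56 = 350.773 lb.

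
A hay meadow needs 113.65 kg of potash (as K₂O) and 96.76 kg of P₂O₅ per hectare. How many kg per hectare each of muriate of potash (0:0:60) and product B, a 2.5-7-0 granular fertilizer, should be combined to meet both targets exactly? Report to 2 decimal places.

Let a = kg of muriate of potash, b = kg of product B (per hectare).
K₂O: 0.6·a + 0·b = 113.65
P₂O₅: 0·a + 0.07·b = 96.76
Solving simultaneously: a = 189.417, b = 1382.286.

189.42 kg muriate of potash, 1382.29 kg product B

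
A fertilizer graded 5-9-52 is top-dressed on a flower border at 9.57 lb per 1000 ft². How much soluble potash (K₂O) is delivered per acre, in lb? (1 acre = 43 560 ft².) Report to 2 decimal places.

216.77 lb K₂O per acre

K₂O per 1000 ft² = 9.57 × 52% = 4.9764 lb.
Convert to per acre: 4.9764 × 43.56 = 216.772 lb.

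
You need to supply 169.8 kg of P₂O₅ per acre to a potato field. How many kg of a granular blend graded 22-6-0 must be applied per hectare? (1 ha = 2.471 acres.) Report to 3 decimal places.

Product per acre = 169.8 / 6% = 2830 kg.
Convert to per hectare: 2830 × 2.471 = 6992.93 kg.

6992.930 kg of product per hectare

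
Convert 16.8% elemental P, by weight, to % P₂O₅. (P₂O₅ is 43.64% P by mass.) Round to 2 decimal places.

%P₂O₅ = 16.8 / 0.4364 = 38.4968%.

38.50% P₂O₅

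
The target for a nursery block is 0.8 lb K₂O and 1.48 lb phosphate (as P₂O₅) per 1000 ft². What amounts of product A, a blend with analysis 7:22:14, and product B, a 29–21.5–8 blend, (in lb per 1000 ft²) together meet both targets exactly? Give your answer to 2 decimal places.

4.29 lb product A, 2.50 lb product B

Per-1000 ft² balance (a = product A, b = product B):
K₂O: 0.14·a + 0.08·b = 0.8
P₂O₅: 0.22·a + 0.215·b = 1.48
From row1: a = (0.8 − 0.08·b) / 0.14.
Into row2: 0.22·(0.8 − 0.08·b)/0.14 + 0.215·b = 1.48 → b = 2.496, a = 4.288.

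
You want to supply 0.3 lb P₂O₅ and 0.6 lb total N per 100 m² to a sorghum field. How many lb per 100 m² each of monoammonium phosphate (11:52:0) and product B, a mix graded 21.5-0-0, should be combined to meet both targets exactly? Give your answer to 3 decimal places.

0.577 lb monoammonium phosphate, 2.496 lb product B

Let a = lb of monoammonium phosphate, b = lb of product B (per 100 m²).
P₂O₅: 0.52·a + 0·b = 0.3
N: 0.11·a + 0.215·b = 0.6
From row1: a = (0.3 − 0·b) / 0.52.
Into row2: 0.11·(0.3 − 0·b)/0.52 + 0.215·b = 0.6 → b = 2.49553, a = 0.576923.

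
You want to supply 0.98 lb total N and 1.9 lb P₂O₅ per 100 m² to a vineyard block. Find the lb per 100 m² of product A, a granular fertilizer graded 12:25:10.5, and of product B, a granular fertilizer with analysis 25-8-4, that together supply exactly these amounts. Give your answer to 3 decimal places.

Let a = lb of product A, b = lb of product B (per 100 m²).
N: 0.12·a + 0.25·b = 0.98
P₂O₅: 0.25·a + 0.08·b = 1.9
Eliminate b: (row1) − 0.25/0.08·(row2) → -0.66125·a = -4.9575, so a = 7.49716.
Then b = (1.9 − 0.25·7.49716) / 0.08 = 0.321361.

7.497 lb product A, 0.321 lb product B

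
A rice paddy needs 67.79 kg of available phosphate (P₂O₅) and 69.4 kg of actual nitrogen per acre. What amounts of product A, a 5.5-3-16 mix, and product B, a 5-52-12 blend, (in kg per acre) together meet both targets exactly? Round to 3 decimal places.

1206.587 kg product A, 60.755 kg product B

Let a = kg of product A, b = kg of product B (per acre).
P₂O₅: 0.03·a + 0.52·b = 67.79
N: 0.055·a + 0.05·b = 69.4
Eliminate b: (row1) − 0.52/0.05·(row2) → -0.542·a = -653.97, so a = 1206.5867.
Then b = (69.4 − 0.055·1206.5867) / 0.05 = 60.7546.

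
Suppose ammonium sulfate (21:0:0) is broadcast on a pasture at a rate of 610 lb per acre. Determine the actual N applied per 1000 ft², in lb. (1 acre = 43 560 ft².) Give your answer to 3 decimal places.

nitrogen per acre = 610 × 21% = 128.1 lb.
Convert to per 1000 ft²: 128.1 × 0.0229568 = 2.94077 lb.

2.941 lb N per thousand sq ft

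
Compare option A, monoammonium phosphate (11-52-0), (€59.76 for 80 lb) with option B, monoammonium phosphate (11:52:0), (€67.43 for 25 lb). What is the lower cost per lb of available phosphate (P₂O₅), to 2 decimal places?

option A: P₂O₅ per bag = 80 × 52% = 41.6 lb; cost = 59.76 / 41.6 = €1.4365/lb P₂O₅.
option B: P₂O₅ per bag = 25 × 52% = 13 lb; cost = 67.43 / 13 = €5.1869/lb P₂O₅.
option A is cheaper.

€1.44 per lb P₂O₅ (option A)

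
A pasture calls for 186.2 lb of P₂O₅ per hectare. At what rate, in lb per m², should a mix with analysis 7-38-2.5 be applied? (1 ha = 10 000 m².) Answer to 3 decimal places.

0.049 lb of product per sq m

Product per hectare = 186.2 / 38% = 490 lb.
Convert to per m²: 490 × 0.0001 = 0.049 lb.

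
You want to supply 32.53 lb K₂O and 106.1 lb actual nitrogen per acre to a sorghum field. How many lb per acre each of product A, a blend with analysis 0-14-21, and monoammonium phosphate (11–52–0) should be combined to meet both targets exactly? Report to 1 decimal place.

With a, b = lb per acre of product A and monoammonium phosphate:
K₂O: 0.21·a + 0·b = 32.53
N: 0·a + 0.11·b = 106.1
Solving simultaneously: a = 154.905, b = 964.545.

154.9 lb product A, 964.5 lb monoammonium phosphate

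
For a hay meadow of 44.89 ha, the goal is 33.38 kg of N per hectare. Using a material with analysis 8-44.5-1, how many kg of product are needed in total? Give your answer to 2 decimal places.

Product per hectare = 33.38 / 8% = 417.25 kg.
Total product = 417.25 × 44.89 = 18730.353 kg.

18730.35 kg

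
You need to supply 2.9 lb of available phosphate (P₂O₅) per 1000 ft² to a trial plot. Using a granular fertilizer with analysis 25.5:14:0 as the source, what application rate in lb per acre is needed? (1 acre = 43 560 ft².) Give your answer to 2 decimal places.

902.31 lb of product per acre

Product per 1000 ft² = 2.9 / 14% = 20.7143 lb.
Convert to per acre: 20.7143 × 43.56 = 902.314 lb.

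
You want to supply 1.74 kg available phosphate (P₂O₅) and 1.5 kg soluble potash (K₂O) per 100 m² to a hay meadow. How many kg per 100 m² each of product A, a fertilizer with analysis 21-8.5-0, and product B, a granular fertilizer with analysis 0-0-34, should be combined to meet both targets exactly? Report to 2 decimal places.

20.47 kg product A, 4.41 kg product B

Per-100 m² balance (a = product A, b = product B):
P₂O₅: 0.085·a + 0·b = 1.74
K₂O: 0·a + 0.34·b = 1.5
Solving simultaneously: a = 20.4706, b = 4.41176.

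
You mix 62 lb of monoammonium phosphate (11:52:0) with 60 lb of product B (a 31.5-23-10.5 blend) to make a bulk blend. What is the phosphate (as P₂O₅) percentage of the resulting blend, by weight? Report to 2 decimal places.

Total mass = 62 + 60 = 122 lb.
P₂O₅ mass = 52%×62 + 23%×60 = 46.04 lb.
% P₂O₅ = 46.04 / 122 = 37.7377%.

37.74% P₂O₅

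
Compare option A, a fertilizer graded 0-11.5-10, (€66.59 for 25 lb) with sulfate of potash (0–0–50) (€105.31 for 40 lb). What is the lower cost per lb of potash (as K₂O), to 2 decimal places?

option A: K₂O per bag = 25 × 10% = 2.5 lb; cost = 66.59 / 2.5 = €26.6360/lb K₂O.
sulfate of potash: K₂O per bag = 40 × 50% = 20 lb; cost = 105.31 / 20 = €5.2655/lb K₂O.
sulfate of potash is cheaper.

€5.27 per lb K₂O (sulfate of potash)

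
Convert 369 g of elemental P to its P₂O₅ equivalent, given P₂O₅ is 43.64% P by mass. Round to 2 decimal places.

845.55 g P₂O₅

P₂O₅ = 369 / 0.4364 = 845.5545 g.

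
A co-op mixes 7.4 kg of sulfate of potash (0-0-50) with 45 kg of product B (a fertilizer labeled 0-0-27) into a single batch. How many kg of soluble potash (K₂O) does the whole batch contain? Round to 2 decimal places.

15.85 kg K₂O

K₂O mass = 50%×7.4 + 27%×45 = 15.85 kg.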